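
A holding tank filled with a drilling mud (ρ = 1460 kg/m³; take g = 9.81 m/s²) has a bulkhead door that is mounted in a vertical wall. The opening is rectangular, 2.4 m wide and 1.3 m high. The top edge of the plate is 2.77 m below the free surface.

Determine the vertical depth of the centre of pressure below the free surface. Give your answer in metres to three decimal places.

γ = ρg = 1460 × 9.81 / 1000 = 14.3226 kN/m³.
The centroid lies 1.3/2 = 0.65 m below the top edge, so the centroid depth is h_c = 2.77 + 0.65 = 3.42 m.
A = 2.4 × 1.3 = 3.12 m².
Resultant F = γ·h_c·A = 14.3226 × 3.42 × 3.12 = 152.828 kN.
I_c = b·h³/12 = 2.4 × 1.3³/12 = 0.4394 m⁴.
Centre of pressure: y_p = y_c + I_c/(y_c·A) = 3.42 + 0.4394/(3.42 × 3.12) = 3.42 + 0.0411793 = 3.46118 m along the plane.

h_p = 3.461 m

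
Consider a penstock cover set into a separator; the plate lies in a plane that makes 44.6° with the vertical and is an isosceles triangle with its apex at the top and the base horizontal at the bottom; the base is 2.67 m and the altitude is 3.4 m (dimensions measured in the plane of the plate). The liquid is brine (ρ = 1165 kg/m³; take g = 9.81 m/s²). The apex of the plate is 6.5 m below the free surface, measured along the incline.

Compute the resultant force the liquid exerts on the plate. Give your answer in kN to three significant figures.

γ = ρg = 1165 × 9.81 / 1000 = 11.42865 kN/m³.
The plate makes 44.6° with the vertical, i.e. θ = 90° − 44.6° = 45.4° to the horizontal. Measuring y along the incline from the free-surface line, vertical depth h = y·sinθ with sinθ = 0.712026.
With the apex up, the centroid sits 2h/3 = 2 × 3.4/3 = 2.26667 m below the apex, so y_c = 6.5 + 2.26667 = 8.76667 m and h_c = 8.76667 × 0.712026 = 6.2421 m.
A = ½ × 2.67 × 3.4 = 4.539 m².
Resultant F = γ·h_c·A = 11.42865 × 6.2421 × 4.539 = 323.807 kN.

F ≈ 324 kN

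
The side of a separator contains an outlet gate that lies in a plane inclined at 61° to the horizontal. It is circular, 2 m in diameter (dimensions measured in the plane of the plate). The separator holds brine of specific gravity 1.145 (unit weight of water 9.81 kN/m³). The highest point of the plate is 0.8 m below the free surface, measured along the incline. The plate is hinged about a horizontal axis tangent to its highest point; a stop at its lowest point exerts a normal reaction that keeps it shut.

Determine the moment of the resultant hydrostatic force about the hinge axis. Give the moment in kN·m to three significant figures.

γ = 1.145 × 9.81 = 11.23245 kN/m³.
Let θ = 61° be the plate's angle to the horizontal; measure y along the incline from where the plane meets the free surface. Vertical depth h = y·sinθ with sinθ = 0.874620.
The centroid is at the centre, 1 m below the top of the plate, so y_c = 0.8 + 1 = 1.8 m and h_c = 1.8 × 0.874620 = 1.57432 m.
A = π(1)² = 3.14159 m².
Resultant F = γ·h_c·A = 11.23245 × 1.57432 × 3.14159 = 55.5542 kN.
I_c = πr⁴/4 = π × 1⁴/4 = 0.785398 m⁴.
Centre of pressure: y_p = y_c + I_c/(y_c·A) = 1.8 + 0.785398/(1.8 × 3.14159) = 1.8 + 0.138889 = 1.93889 m along the plane.
The resultant acts 1 + 0.138889 = 1.13889 m (along the plate) below the hinge at the top edge, so the moment about the hinge is M = F × 1.13889 = 55.5542 × 1.13889 = 63.2701 kN·m.

M ≈ 63.3 kN·m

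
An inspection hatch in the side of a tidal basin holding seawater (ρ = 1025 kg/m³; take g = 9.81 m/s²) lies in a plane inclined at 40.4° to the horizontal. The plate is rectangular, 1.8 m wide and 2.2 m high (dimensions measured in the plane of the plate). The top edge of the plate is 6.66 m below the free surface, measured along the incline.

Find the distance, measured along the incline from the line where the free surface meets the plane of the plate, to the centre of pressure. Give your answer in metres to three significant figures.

y_p = 7.81 m

γ = ρg = 1025 × 9.81 / 1000 = 10.05525 kN/m³.
Let θ = 40.4° be the plate's angle to the horizontal; measure y along the incline from where the plane meets the free surface. Vertical depth h = y·sinθ with sinθ = 0.648120.
The centroid lies 2.2/2 = 1.1 m below the top edge, so y_c = 6.66 + 1.1 = 7.76 m and h_c = 7.76 × 0.648120 = 5.02941 m.
A = 1.8 × 2.2 = 3.96 m².
Resultant F = γ·h_c·A = 10.05525 × 5.02941 × 3.96 = 200.265 kN.
I_c = b·h³/12 = 1.8 × 2.2³/12 = 1.5972 m⁴.
Centre of pressure: y_p = y_c + I_c/(y_c·A) = 7.76 + 1.5972/(7.76 × 3.96) = 7.76 + 0.0519759 = 7.81198 m along the plane.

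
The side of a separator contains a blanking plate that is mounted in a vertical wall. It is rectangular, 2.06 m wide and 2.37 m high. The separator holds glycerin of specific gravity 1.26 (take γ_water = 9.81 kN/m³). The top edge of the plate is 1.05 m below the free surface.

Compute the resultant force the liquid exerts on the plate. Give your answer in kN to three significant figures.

F ≈ 135 kN

γ = 1.26 × 9.81 = 12.3606 kN/m³.
The centroid lies 2.37/2 = 1.185 m below the top edge, so the centroid depth is h_c = 1.05 + 1.185 = 2.235 m.
A = 2.06 × 2.37 = 4.8822 m².
Resultant F = γ·h_c·A = 12.3606 × 2.235 × 4.8822 = 134.875 kN.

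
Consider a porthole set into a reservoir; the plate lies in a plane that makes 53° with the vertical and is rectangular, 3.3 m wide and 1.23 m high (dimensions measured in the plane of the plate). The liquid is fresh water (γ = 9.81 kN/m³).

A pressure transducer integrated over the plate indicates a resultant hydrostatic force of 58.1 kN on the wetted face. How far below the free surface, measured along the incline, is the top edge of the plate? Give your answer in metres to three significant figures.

γ = 9.81 kN/m³.
A = 3.3 × 1.23 = 4.059 m².
From F = γ·h_c·A, the centroid depth is h_c = 58.1/(9.81 × 4.059) = 1.45911 m.
The plate makes 53° with the vertical, i.e. θ = 90° − 53° = 37° to the horizontal. Measuring y along the incline from the free-surface line, vertical depth h = y·sinθ with sinθ = 0.601815.
Along the incline, y_c = h_c/sinθ = 1.45911/0.601815 = 2.42452 m.
The centroid lies 1.23/2 = 0.615 m below the top edge, so the top edge sits at y_top = 2.42452 − 0.615 = 1.80952 m along the incline.

y_top ≈ 1.81 m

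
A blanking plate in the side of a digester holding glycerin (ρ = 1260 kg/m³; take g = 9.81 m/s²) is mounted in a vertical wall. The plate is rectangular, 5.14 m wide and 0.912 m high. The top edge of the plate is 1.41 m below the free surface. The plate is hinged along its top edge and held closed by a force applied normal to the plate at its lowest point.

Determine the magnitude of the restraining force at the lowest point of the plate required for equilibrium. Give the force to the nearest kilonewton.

γ = ρg = 1260 × 9.81 / 1000 = 12.3606 kN/m³.
The centroid lies 0.912/2 = 0.456 m below the top edge, so the centroid depth is h_c = 1.41 + 0.456 = 1.866 m.
A = 5.14 × 0.912 = 4.68768 m².
Resultant F = γ·h_c·A = 12.3606 × 1.866 × 4.68768 = 108.121 kN.
I_c = b·h³/12 = 5.14 × 0.912³/12 = 0.324912 m⁴.
Centre of pressure: y_p = y_c + I_c/(y_c·A) = 1.866 + 0.324912/(1.866 × 4.68768) = 1.866 + 0.0371446 = 1.90314 m along the plane.
The resultant acts 0.456 + 0.0371446 = 0.493145 m (along the plate) below the hinge at the top edge, so the moment about the hinge is M = F × 0.493145 = 108.121 × 0.493145 = 53.3193 kN·m.
A normal force at the bottom, 0.912 m from the hinge, must supply this moment: P = 53.3193/0.912 = 58.4641 kN.

P ≈ 58 kN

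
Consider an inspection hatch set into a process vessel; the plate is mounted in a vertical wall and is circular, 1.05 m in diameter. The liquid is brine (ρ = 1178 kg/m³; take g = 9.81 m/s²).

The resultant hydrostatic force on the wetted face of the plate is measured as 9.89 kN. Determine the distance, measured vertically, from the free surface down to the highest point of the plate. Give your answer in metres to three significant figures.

γ = ρg = 1178 × 9.81 / 1000 = 11.55618 kN/m³.
A = π(0.525)² = 0.865901 m².
From F = γ·h_c·A, the centroid depth is h_c = 9.89/(11.55618 × 0.865901) = 0.988357 m.
The centroid is at the centre, 0.525 m below the top of the plate, so the highest point sits at h_top = 0.988357 − 0.525 = 0.463357 m below the surface.

d_top ≈ 0.463 m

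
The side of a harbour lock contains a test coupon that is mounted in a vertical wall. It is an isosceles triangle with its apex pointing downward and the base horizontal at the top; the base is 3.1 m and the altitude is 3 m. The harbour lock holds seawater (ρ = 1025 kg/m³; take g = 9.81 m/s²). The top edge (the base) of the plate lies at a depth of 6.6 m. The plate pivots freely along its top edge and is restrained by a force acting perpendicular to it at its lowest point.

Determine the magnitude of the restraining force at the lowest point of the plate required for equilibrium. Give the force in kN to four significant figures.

γ = ρg = 1025 × 9.81 / 1000 = 10.05525 kN/m³.
With the apex down, the centroid sits h/3 = 3/3 = 1 m below the base (the top edge), so the centroid depth is h_c = 6.6 + 1 = 7.6 m.
A = ½ × 3.1 × 3 = 4.65 m².
Resultant F = γ·h_c·A = 10.05525 × 7.6 × 4.65 = 355.353 kN.
I_c = b·h³/36 = 3.1 × 3³/36 = 2.325 m⁴.
Centre of pressure: y_p = y_c + I_c/(y_c·A) = 7.6 + 2.325/(7.6 × 4.65) = 7.6 + 0.0657895 = 7.66579 m along the plane.
The resultant acts 1 + 0.0657895 = 1.06579 m (along the plate) below the hinge at the top edge, so the moment about the hinge is M = F × 1.06579 = 355.353 × 1.06579 = 378.732 kN·m.
A normal force at the bottom, 3 m from the hinge, must supply this moment: P = 378.732/3 = 126.244 kN.

P ≈ 126.2 kN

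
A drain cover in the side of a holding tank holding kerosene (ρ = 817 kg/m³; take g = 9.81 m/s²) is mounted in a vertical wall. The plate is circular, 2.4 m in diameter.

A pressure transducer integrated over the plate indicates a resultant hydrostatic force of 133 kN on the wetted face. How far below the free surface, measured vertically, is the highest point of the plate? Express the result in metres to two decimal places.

d_top ≈ 2.47 m

γ = ρg = 817 × 9.81 / 1000 = 8.01477 kN/m³.
A = π(1.2)² = 4.52389 m².
From F = γ·h_c·A, the centroid depth is h_c = 133/(8.01477 × 4.52389) = 3.66816 m.
The centroid is at the centre, 1.2 m below the top of the plate, so the highest point sits at h_top = 3.66816 − 1.2 = 2.46816 m below the surface.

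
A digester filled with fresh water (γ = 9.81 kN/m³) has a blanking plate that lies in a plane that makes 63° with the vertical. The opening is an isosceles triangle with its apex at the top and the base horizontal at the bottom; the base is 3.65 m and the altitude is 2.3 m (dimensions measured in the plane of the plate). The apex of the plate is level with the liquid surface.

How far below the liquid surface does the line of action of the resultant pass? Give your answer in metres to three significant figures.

γ = 9.81 kN/m³.
The plate makes 63° with the vertical, i.e. θ = 90° − 63° = 27° to the horizontal. Measuring y along the incline from the free-surface line, vertical depth h = y·sinθ with sinθ = 0.453990.
With the apex up, the centroid sits 2h/3 = 2 × 2.3/3 = 1.53333 m below the apex, so y_c = 1.53333 m and h_c = 1.53333 × 0.453990 = 0.696116 m.
A = ½ × 3.65 × 2.3 = 4.1975 m².
Resultant F = γ·h_c·A = 9.81 × 0.696116 × 4.1975 = 28.6643 kN.
I_c = b·h³/36 = 3.65 × 2.3³/36 = 1.2336 m⁴.
Centre of pressure: y_p = y_c + I_c/(y_c·A) = 1.53333 + 1.2336/(1.53333 × 4.1975) = 1.53333 + 0.191667 = 1.725 m along the plane.
Vertically, h_p = y_p·sinθ = 1.725 × 0.453990 = 0.783133 m.

h_p = 0.783 m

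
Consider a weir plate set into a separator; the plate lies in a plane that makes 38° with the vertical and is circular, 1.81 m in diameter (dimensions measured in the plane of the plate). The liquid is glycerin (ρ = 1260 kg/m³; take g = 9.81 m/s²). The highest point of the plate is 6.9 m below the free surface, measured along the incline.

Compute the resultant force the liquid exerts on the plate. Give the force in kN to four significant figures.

γ = ρg = 1260 × 9.81 / 1000 = 12.3606 kN/m³.
The plate makes 38° with the vertical, i.e. θ = 90° − 38° = 52° to the horizontal. Measuring y along the incline from the free-surface line, vertical depth h = y·sinθ with sinθ = 0.788011.
The centroid is at the centre, 0.905 m below the top of the plate, so y_c = 6.9 + 0.905 = 7.805 m and h_c = 7.805 × 0.788011 = 6.15043 m.
A = π(0.905)² = 2.57304 m².
Resultant F = γ·h_c·A = 12.3606 × 6.15043 × 2.57304 = 195.61 kN.

F ≈ 195.6 kN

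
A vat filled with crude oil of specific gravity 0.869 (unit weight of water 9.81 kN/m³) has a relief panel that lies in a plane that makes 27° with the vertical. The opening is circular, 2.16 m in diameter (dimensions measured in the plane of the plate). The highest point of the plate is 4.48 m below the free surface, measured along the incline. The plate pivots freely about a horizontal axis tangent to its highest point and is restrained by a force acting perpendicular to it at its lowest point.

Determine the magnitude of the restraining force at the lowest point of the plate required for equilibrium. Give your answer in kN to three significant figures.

P ≈ 81.1 kN

γ = 0.869 × 9.81 = 8.52489 kN/m³.
The plate makes 27° with the vertical, i.e. θ = 90° − 27° = 63° to the horizontal. Measuring y along the incline from the free-surface line, vertical depth h = y·sinθ with sinθ = 0.891007.
The centroid is at the centre, 1.08 m below the top of the plate, so y_c = 4.48 + 1.08 = 5.56 m and h_c = 5.56 × 0.891007 = 4.954 m.
A = π(1.08)² = 3.66435 m².
Resultant F = γ·h_c·A = 8.52489 × 4.954 × 3.66435 = 154.754 kN.
I_c = πr⁴/4 = π × 1.08⁴/4 = 1.06853 m⁴.
Centre of pressure: y_p = y_c + I_c/(y_c·A) = 5.56 + 1.06853/(5.56 × 3.66435) = 5.56 + 0.0524463 = 5.61245 m along the plane.
The resultant acts 1.08 + 0.0524463 = 1.13245 m (along the plate) below the hinge at the top edge, so the moment about the hinge is M = F × 1.13245 = 154.754 × 1.13245 = 175.251 kN·m.
A normal force at the bottom, 2.16 m from the hinge, must supply this moment: P = 175.251/2.16 = 81.1347 kN.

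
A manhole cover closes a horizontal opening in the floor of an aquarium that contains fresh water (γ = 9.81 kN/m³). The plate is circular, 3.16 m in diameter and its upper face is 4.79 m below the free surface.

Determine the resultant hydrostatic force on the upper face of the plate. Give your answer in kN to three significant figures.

F ≈ 369 kN

γ = 9.81 kN/m³.
The plate is horizontal, so pressure is uniform at p = γ·h = 9.81 × 4.79 = 46.9899 kN/m².
A = π(1.58)² = 7.84267 m².
F = p·A = 46.9899 × 7.84267 = 368.526 kN.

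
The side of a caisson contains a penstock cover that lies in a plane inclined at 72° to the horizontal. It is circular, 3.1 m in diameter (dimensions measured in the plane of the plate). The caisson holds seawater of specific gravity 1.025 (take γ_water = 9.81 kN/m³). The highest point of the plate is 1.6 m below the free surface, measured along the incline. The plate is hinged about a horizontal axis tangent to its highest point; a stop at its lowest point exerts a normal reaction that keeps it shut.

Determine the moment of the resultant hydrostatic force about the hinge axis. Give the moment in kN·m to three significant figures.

M ≈ 396 kN·m

γ = 1.025 × 9.81 = 10.05525 kN/m³.
Let θ = 72° be the plate's angle to the horizontal; measure y along the incline from where the plane meets the free surface. Vertical depth h = y·sinθ with sinθ = 0.951057.
The centroid is at the centre, 1.55 m below the top of the plate, so y_c = 1.6 + 1.55 = 3.15 m and h_c = 3.15 × 0.951057 = 2.99583 m.
A = π(1.55)² = 7.54768 m².
Resultant F = γ·h_c·A = 10.05525 × 2.99583 × 7.54768 = 227.365 kN.
I_c = πr⁴/4 = π × 1.55⁴/4 = 4.53332 m⁴.
Centre of pressure: y_p = y_c + I_c/(y_c·A) = 3.15 + 4.53332/(3.15 × 7.54768) = 3.15 + 0.190674 = 3.34067 m along the plane.
The resultant acts 1.55 + 0.190674 = 1.74067 m (along the plate) below the hinge at the top edge, so the moment about the hinge is M = F × 1.74067 = 227.365 × 1.74067 = 395.767 kN·m.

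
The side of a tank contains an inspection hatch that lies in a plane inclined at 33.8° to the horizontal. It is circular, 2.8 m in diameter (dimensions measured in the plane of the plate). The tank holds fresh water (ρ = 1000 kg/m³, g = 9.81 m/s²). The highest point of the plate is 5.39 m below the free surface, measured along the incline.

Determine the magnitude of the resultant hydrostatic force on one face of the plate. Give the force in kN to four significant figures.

F ≈ 228.2 kN

γ = ρg = 1000 × 9.81 = 9810 N/m³ = 9.81 kN/m³.
Let θ = 33.8° be the plate's angle to the horizontal; measure y along the incline from where the plane meets the free surface. Vertical depth h = y·sinθ with sinθ = 0.556296.
The centroid is at the centre, 1.4 m below the top of the plate, so y_c = 5.39 + 1.4 = 6.79 m and h_c = 6.79 × 0.556296 = 3.77725 m.
A = π(1.4)² = 6.15752 m².
Resultant F = γ·h_c·A = 9.81 × 3.77725 × 6.15752 = 228.166 kN.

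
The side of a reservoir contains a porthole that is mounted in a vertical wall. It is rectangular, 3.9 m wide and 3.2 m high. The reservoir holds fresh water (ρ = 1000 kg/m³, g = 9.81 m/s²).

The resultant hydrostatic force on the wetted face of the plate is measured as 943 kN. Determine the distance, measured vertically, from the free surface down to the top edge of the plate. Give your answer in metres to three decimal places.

d_top ≈ 6.102 m

γ = ρg = 1000 × 9.81 = 9810 N/m³ = 9.81 kN/m³.
A = 3.9 × 3.2 = 12.48 m².
From F = γ·h_c·A, the centroid depth is h_c = 943/(9.81 × 12.48) = 7.70244 m.
The centroid lies 3.2/2 = 1.6 m below the top edge, so the top edge sits at h_top = 7.70244 − 1.6 = 6.10244 m below the surface.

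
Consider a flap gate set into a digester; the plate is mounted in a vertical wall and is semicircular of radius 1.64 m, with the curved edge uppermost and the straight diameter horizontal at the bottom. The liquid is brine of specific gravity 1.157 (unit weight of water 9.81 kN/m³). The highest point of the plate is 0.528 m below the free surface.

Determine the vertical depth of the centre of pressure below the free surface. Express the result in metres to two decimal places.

h_p = 1.60 m

γ = 1.157 × 9.81 = 11.35017 kN/m³.
The centroid lies 4r/(3π) = 0.696038 m above the diameter, so r − 4r/(3π) = 1.64 − 0.696038 = 0.943962 m below the topmost point, so the centroid depth is h_c = 0.528 + 0.943962 = 1.47196 m.
A = πr²/2 = π × 1.64²/2 = 4.22481 m².
Resultant F = γ·h_c·A = 11.35017 × 1.47196 × 4.22481 = 70.5839 kN.
I_c = (π/8 − 8/(9π))·r⁴ = 0.109757 × 1.64⁴ = 0.793976 m⁴.
Centre of pressure: y_p = y_c + I_c/(y_c·A) = 1.47196 + 0.793976/(1.47196 × 4.22481) = 1.47196 + 0.127675 = 1.59963 m along the plane.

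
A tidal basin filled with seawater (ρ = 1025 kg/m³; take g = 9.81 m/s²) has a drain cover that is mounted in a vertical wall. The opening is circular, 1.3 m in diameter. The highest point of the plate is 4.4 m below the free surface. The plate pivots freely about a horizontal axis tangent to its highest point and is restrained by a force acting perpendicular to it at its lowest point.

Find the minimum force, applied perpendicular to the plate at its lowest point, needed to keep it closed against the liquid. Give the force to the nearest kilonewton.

P ≈ 35 kN

γ = ρg = 1025 × 9.81 / 1000 = 10.05525 kN/m³.
The centroid is at the centre, 0.65 m below the top of the plate, so the centroid depth is h_c = 4.4 + 0.65 = 5.05 m.
A = π(0.65)² = 1.32732 m².
Resultant F = γ·h_c·A = 10.05525 × 5.05 × 1.32732 = 67.4 kN.
I_c = πr⁴/4 = π × 0.65⁴/4 = 0.140198 m⁴.
Centre of pressure: y_p = y_c + I_c/(y_c·A) = 5.05 + 0.140198/(5.05 × 1.32732) = 5.05 + 0.0209158 = 5.07092 m along the plane.
The resultant acts 0.65 + 0.0209158 = 0.670916 m (along the plate) below the hinge at the top edge, so the moment about the hinge is M = F × 0.670916 = 67.4 × 0.670916 = 45.2197 kN·m.
A normal force at the bottom, 1.3 m from the hinge, must supply this moment: P = 45.2197/1.3 = 34.7844 kN.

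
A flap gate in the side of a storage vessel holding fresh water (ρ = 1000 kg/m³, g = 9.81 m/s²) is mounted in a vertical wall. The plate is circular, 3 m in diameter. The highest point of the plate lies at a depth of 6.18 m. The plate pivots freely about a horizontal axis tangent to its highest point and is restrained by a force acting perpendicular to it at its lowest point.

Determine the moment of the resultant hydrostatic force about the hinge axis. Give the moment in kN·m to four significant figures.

γ = ρg = 1000 × 9.81 = 9810 N/m³ = 9.81 kN/m³.
The centroid is at the centre, 1.5 m below the top of the plate, so the centroid depth is h_c = 6.18 + 1.5 = 7.68 m.
A = π(1.5)² = 7.06858 m².
Resultant F = γ·h_c·A = 9.81 × 7.68 × 7.06858 = 532.552 kN.
I_c = πr⁴/4 = π × 1.5⁴/4 = 3.97608 m⁴.
Centre of pressure: y_p = y_c + I_c/(y_c·A) = 7.68 + 3.97608/(7.68 × 7.06858) = 7.68 + 0.0732423 = 7.75324 m along the plane.
The resultant acts 1.5 + 0.0732423 = 1.57324 m (along the plate) below the hinge at the top edge, so the moment about the hinge is M = F × 1.57324 = 532.552 × 1.57324 = 837.832 kN·m.

M ≈ 837.8 kN·m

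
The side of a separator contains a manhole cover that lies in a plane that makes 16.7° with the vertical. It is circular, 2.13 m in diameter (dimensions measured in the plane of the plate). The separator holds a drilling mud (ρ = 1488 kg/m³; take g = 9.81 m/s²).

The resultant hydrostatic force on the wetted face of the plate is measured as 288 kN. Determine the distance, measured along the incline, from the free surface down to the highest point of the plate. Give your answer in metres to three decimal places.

γ = ρg = 1488 × 9.81 / 1000 = 14.59728 kN/m³.
A = π(1.065)² = 3.56327 m².
From F = γ·h_c·A, the centroid depth is h_c = 288/(14.59728 × 3.56327) = 5.53697 m.
The plate makes 16.7° with the vertical, i.e. θ = 90° − 16.7° = 73.3° to the horizontal. Measuring y along the incline from the free-surface line, vertical depth h = y·sinθ with sinθ = 0.957822.
Along the incline, y_c = h_c/sinθ = 5.53697/0.957822 = 5.78079 m.
The centroid is at the centre, 1.065 m below the top of the plate, so the highest point sits at y_top = 5.78079 − 1.065 = 4.71579 m along the incline.

y_top ≈ 4.716 m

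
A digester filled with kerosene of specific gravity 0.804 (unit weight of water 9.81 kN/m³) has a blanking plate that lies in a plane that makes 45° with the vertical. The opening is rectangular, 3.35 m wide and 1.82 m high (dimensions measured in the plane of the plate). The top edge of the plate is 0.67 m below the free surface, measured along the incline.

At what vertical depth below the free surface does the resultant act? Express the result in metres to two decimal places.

γ = 0.804 × 9.81 = 7.88724 kN/m³.
The plate makes 45° with the vertical, i.e. θ = 90° − 45° = 45° to the horizontal. Measuring y along the incline from the free-surface line, vertical depth h = y·sinθ with sinθ = 0.707107.
The centroid lies 1.82/2 = 0.91 m below the top edge, so y_c = 0.67 + 0.91 = 1.58 m and h_c = 1.58 × 0.707107 = 1.11723 m.
A = 3.35 × 1.82 = 6.097 m².
Resultant F = γ·h_c·A = 7.88724 × 1.11723 × 6.097 = 53.7259 kN.
I_c = b·h³/12 = 3.35 × 1.82³/12 = 1.68298 m⁴.
Centre of pressure: y_p = y_c + I_c/(y_c·A) = 1.58 + 1.68298/(1.58 × 6.097) = 1.58 + 0.174705 = 1.7547 m along the plane.
Vertically, h_p = y_p·sinθ = 1.7547 × 0.707107 = 1.24076 m.

h_p = 1.24 m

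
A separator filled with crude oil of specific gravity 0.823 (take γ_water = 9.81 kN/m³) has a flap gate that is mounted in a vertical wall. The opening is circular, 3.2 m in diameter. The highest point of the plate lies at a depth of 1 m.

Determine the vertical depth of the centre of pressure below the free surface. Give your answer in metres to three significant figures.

γ = 0.823 × 9.81 = 8.07363 kN/m³.
The centroid is at the centre, 1.6 m below the top of the plate, so the centroid depth is h_c = 1 + 1.6 = 2.6 m.
A = π(1.6)² = 8.04248 m².
Resultant F = γ·h_c·A = 8.07363 × 2.6 × 8.04248 = 168.823 kN.
I_c = πr⁴/4 = π × 1.6⁴/4 = 5.14719 m⁴.
Centre of pressure: y_p = y_c + I_c/(y_c·A) = 2.6 + 5.14719/(2.6 × 8.04248) = 2.6 + 0.246154 = 2.84615 m along the plane.

h_p = 2.85 m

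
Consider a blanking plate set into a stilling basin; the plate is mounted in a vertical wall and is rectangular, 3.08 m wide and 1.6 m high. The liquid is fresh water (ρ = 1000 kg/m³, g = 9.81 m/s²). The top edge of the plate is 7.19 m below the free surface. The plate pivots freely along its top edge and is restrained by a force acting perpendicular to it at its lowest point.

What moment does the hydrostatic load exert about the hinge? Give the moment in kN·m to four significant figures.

γ = ρg = 1000 × 9.81 = 9810 N/m³ = 9.81 kN/m³.
The centroid lies 1.6/2 = 0.8 m below the top edge, so the centroid depth is h_c = 7.19 + 0.8 = 7.99 m.
A = 3.08 × 1.6 = 4.928 m².
Resultant F = γ·h_c·A = 9.81 × 7.99 × 4.928 = 386.266 kN.
I_c = b·h³/12 = 3.08 × 1.6³/12 = 1.05131 m⁴.
Centre of pressure: y_p = y_c + I_c/(y_c·A) = 7.99 + 1.05131/(7.99 × 4.928) = 7.99 + 0.0267001 = 8.0167 m along the plane.
The resultant acts 0.8 + 0.0267001 = 0.8267 m (along the plate) below the hinge at the top edge, so the moment about the hinge is M = F × 0.8267 = 386.266 × 0.8267 = 319.326 kN·m.

M ≈ 319.3 kN·m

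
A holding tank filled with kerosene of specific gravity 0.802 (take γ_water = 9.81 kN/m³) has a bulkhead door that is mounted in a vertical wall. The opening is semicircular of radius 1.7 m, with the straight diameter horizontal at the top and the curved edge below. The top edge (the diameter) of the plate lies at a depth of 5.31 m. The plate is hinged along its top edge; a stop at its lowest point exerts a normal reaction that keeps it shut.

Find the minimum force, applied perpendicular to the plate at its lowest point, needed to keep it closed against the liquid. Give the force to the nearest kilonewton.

P ≈ 96 kN

γ = 0.802 × 9.81 = 7.86762 kN/m³.
The centroid of a semicircle lies 4r/(3π) = 0.721502 m from the diameter, here below the top edge, so the centroid depth is h_c = 5.31 + 0.721502 = 6.0315 m.
A = πr²/2 = π × 1.7²/2 = 4.5396 m².
Resultant F = γ·h_c·A = 7.86762 × 6.0315 × 4.5396 = 215.42 kN.
I_c = (π/8 − 8/(9π))·r⁴ = 0.109757 × 1.7⁴ = 0.916701 m⁴.
Centre of pressure: y_p = y_c + I_c/(y_c·A) = 6.0315 + 0.916701/(6.0315 × 4.5396) = 6.0315 + 0.0334799 = 6.06498 m along the plane.
The resultant acts 0.721502 + 0.0334799 = 0.754982 m (along the plate) below the hinge at the top edge, so the moment about the hinge is M = F × 0.754982 = 215.42 × 0.754982 = 162.638 kN·m.
A normal force at the bottom, 1.7 m from the hinge, must supply this moment: P = 162.638/1.7 = 95.6694 kN.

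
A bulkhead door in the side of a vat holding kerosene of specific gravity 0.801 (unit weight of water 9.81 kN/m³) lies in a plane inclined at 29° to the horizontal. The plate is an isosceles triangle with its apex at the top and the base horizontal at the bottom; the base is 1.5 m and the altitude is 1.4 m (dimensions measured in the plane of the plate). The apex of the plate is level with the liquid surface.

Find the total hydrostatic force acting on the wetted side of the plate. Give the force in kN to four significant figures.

F ≈ 3.733 kN

γ = 0.801 × 9.81 = 7.85781 kN/m³.
Let θ = 29° be the plate's angle to the horizontal; measure y along the incline from where the plane meets the free surface. Vertical depth h = y·sinθ with sinθ = 0.484810.
With the apex up, the centroid sits 2h/3 = 2 × 1.4/3 = 0.933333 m below the apex, so y_c = 0.933333 m and h_c = 0.933333 × 0.484810 = 0.452489 m.
A = ½ × 1.5 × 1.4 = 1.05 m².
Resultant F = γ·h_c·A = 7.85781 × 0.452489 × 1.05 = 3.73335 kN.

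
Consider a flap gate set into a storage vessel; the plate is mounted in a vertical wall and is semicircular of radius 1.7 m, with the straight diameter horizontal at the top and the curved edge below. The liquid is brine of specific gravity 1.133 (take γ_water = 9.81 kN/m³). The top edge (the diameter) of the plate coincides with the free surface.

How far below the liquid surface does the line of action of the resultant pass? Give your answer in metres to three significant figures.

γ = 1.133 × 9.81 = 11.11473 kN/m³.
The centroid of a semicircle lies 4r/(3π) = 0.721502 m from the diameter, here below the top edge, so the centroid depth is h_c = 0.721502 m.
A = πr²/2 = π × 1.7²/2 = 4.5396 m².
Resultant F = γ·h_c·A = 11.11473 × 0.721502 × 4.5396 = 36.4044 kN.
I_c = (π/8 − 8/(9π))·r⁴ = 0.109757 × 1.7⁴ = 0.916701 m⁴.
Centre of pressure: y_p = y_c + I_c/(y_c·A) = 0.721502 + 0.916701/(0.721502 × 4.5396) = 0.721502 + 0.27988 = 1.00138 m along the plane.

h_p = 1.00 m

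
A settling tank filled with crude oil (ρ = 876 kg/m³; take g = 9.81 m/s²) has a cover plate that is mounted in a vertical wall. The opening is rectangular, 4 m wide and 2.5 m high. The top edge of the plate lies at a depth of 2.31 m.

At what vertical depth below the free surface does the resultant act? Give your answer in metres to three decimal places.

γ = ρg = 876 × 9.81 / 1000 = 8.59356 kN/m³.
The centroid lies 2.5/2 = 1.25 m below the top edge, so the centroid depth is h_c = 2.31 + 1.25 = 3.56 m.
A = 4 × 2.5 = 10 m².
Resultant F = γ·h_c·A = 8.59356 × 3.56 × 10 = 305.931 kN.
I_c = b·h³/12 = 4 × 2.5³/12 = 5.20833 m⁴.
Centre of pressure: y_p = y_c + I_c/(y_c·A) = 3.56 + 5.20833/(3.56 × 10) = 3.56 + 0.146301 = 3.7063 m along the plane.

h_p = 3.706 m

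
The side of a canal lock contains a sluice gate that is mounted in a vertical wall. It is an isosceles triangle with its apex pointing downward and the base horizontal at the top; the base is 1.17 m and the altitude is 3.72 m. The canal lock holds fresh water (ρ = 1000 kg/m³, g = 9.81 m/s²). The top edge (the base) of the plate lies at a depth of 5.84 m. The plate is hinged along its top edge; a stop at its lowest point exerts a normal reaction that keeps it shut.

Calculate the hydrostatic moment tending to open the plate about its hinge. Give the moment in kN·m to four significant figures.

M ≈ 203.8 kN·m

γ = ρg = 1000 × 9.81 = 9810 N/m³ = 9.81 kN/m³.
With the apex down, the centroid sits h/3 = 3.72/3 = 1.24 m below the base (the top edge), so the centroid depth is h_c = 5.84 + 1.24 = 7.08 m.
A = ½ × 1.17 × 3.72 = 2.1762 m².
Resultant F = γ·h_c·A = 9.81 × 7.08 × 2.1762 = 151.148 kN.
I_c = b·h³/36 = 1.17 × 3.72³/36 = 1.67306 m⁴.
Centre of pressure: y_p = y_c + I_c/(y_c·A) = 7.08 + 1.67306/(7.08 × 2.1762) = 7.08 + 0.108587 = 7.18859 m along the plane.
The resultant acts 1.24 + 0.108587 = 1.34859 m (along the plate) below the hinge at the top edge, so the moment about the hinge is M = F × 1.34859 = 151.148 × 1.34859 = 203.837 kN·m.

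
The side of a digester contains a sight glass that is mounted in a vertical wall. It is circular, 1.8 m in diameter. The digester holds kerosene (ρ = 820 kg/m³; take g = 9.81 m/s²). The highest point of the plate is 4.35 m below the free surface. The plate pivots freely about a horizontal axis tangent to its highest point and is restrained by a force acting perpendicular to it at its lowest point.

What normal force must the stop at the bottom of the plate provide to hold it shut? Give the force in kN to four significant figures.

P ≈ 56.04 kN

γ = ρg = 820 × 9.81 / 1000 = 8.0442 kN/m³.
The centroid is at the centre, 0.9 m below the top of the plate, so the centroid depth is h_c = 4.35 + 0.9 = 5.25 m.
A = π(0.9)² = 2.54469 m².
Resultant F = γ·h_c·A = 8.0442 × 5.25 × 2.54469 = 107.467 kN.
I_c = πr⁴/4 = π × 0.9⁴/4 = 0.5153 m⁴.
Centre of pressure: y_p = y_c + I_c/(y_c·A) = 5.25 + 0.5153/(5.25 × 2.54469) = 5.25 + 0.0385714 = 5.28857 m along the plane.
The resultant acts 0.9 + 0.0385714 = 0.938571 m (along the plate) below the hinge at the top edge, so the moment about the hinge is M = F × 0.938571 = 107.467 × 0.938571 = 100.865 kN·m.
A normal force at the bottom, 1.8 m from the hinge, must supply this moment: P = 100.865/1.8 = 56.0361 kN.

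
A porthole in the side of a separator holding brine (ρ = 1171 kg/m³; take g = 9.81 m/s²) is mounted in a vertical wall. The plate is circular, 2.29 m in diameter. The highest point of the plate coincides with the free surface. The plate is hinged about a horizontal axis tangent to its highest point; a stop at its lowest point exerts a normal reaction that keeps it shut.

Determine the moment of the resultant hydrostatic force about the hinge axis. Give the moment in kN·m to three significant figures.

γ = ρg = 1171 × 9.81 / 1000 = 11.48751 kN/m³.
The centroid is at the centre, 1.145 m below the top of the plate, so the centroid depth is h_c = 1.145 m.
A = π(1.145)² = 4.11871 m².
Resultant F = γ·h_c·A = 11.48751 × 1.145 × 4.11871 = 54.1742 kN.
I_c = πr⁴/4 = π × 1.145⁴/4 = 1.34993 m⁴.
Centre of pressure: y_p = y_c + I_c/(y_c·A) = 1.145 + 1.34993/(1.145 × 4.11871) = 1.145 + 0.286249 = 1.43125 m along the plane.
The resultant acts 1.145 + 0.286249 = 1.43125 m (along the plate) below the hinge at the top edge, so the moment about the hinge is M = F × 1.43125 = 54.1742 × 1.43125 = 77.5368 kN·m.

M ≈ 77.5 kN·m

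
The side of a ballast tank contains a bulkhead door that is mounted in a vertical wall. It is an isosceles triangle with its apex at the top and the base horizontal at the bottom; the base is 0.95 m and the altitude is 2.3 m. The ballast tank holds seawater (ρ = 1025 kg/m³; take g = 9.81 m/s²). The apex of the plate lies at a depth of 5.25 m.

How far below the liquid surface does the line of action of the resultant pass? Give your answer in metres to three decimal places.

γ = ρg = 1025 × 9.81 / 1000 = 10.05525 kN/m³.
With the apex up, the centroid sits 2h/3 = 2 × 2.3/3 = 1.53333 m below the apex, so the centroid depth is h_c = 5.25 + 1.53333 = 6.78333 m.
A = ½ × 0.95 × 2.3 = 1.0925 m².
Resultant F = γ·h_c·A = 10.05525 × 6.78333 × 1.0925 = 74.5173 kN.
I_c = b·h³/36 = 0.95 × 2.3³/36 = 0.321074 m⁴.
Centre of pressure: y_p = y_c + I_c/(y_c·A) = 6.78333 + 0.321074/(6.78333 × 1.0925) = 6.78333 + 0.0433252 = 6.82666 m along the plane.

h_p = 6.827 m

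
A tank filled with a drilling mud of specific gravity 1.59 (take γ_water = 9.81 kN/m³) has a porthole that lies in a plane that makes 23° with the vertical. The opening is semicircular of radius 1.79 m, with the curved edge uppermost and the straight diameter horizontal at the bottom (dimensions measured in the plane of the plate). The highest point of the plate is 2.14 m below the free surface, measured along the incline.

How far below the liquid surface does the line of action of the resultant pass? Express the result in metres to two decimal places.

h_p = 2.98 m

γ = 1.59 × 9.81 = 15.5979 kN/m³.
The plate makes 23° with the vertical, i.e. θ = 90° − 23° = 67° to the horizontal. Measuring y along the incline from the free-surface line, vertical depth h = y·sinθ with sinθ = 0.920505.
The centroid lies 4r/(3π) = 0.7597 m above the diameter, so r − 4r/(3π) = 1.79 − 0.7597 = 1.0303 m below the topmost point, so y_c = 2.14 + 1.0303 = 3.1703 m and h_c = 3.1703 × 0.920505 = 2.91828 m.
A = πr²/2 = π × 1.79²/2 = 5.03299 m².
Resultant F = γ·h_c·A = 15.5979 × 2.91828 × 5.03299 = 229.097 kN.
I_c = (π/8 − 8/(9π))·r⁴ = 0.109757 × 1.79⁴ = 1.12679 m⁴.
Centre of pressure: y_p = y_c + I_c/(y_c·A) = 3.1703 + 1.12679/(3.1703 × 5.03299) = 3.1703 + 0.0706182 = 3.24092 m along the plane.
Vertically, h_p = y_p·sinθ = 3.24092 × 0.920505 = 2.98328 m.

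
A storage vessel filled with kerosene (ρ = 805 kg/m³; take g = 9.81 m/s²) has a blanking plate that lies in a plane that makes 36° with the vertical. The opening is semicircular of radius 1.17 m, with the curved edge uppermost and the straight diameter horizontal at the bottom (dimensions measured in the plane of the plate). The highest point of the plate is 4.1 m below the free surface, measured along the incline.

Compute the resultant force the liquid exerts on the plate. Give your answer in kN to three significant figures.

γ = ρg = 805 × 9.81 / 1000 = 7.89705 kN/m³.
The plate makes 36° with the vertical, i.e. θ = 90° − 36° = 54° to the horizontal. Measuring y along the incline from the free-surface line, vertical depth h = y·sinθ with sinθ = 0.809017.
The centroid lies 4r/(3π) = 0.496563 m above the diameter, so r − 4r/(3π) = 1.17 − 0.496563 = 0.673437 m below the topmost point, so y_c = 4.1 + 0.673437 = 4.77344 m and h_c = 4.77344 × 0.809017 = 3.86179 m.
A = πr²/2 = π × 1.17²/2 = 2.15026 m².
Resultant F = γ·h_c·A = 7.89705 × 3.86179 × 2.15026 = 65.5759 kN.

F ≈ 65.6 kN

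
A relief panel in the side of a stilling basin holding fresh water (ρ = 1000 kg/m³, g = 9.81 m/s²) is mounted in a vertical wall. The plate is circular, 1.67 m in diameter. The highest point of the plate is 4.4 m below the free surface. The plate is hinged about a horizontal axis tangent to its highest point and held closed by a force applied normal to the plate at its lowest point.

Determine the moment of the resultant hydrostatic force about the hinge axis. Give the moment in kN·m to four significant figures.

γ = ρg = 1000 × 9.81 = 9810 N/m³ = 9.81 kN/m³.
The centroid is at the centre, 0.835 m below the top of the plate, so the centroid depth is h_c = 4.4 + 0.835 = 5.235 m.
A = π(0.835)² = 2.1904 m².
Resultant F = γ·h_c·A = 9.81 × 5.235 × 2.1904 = 112.489 kN.
I_c = πr⁴/4 = π × 0.835⁴/4 = 0.3818 m⁴.
Centre of pressure: y_p = y_c + I_c/(y_c·A) = 5.235 + 0.3818/(5.235 × 2.1904) = 5.235 + 0.0332963 = 5.2683 m along the plane.
The resultant acts 0.835 + 0.0332963 = 0.868296 m (along the plate) below the hinge at the top edge, so the moment about the hinge is M = F × 0.868296 = 112.489 × 0.868296 = 97.6737 kN·m.

M ≈ 97.67 kN·m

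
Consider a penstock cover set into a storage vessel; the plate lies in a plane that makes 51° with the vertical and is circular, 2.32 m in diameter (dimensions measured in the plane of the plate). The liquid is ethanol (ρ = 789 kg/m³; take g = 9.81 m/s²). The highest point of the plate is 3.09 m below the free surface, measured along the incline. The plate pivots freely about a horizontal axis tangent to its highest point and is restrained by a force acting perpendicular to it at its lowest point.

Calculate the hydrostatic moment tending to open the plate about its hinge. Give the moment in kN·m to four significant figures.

γ = ρg = 789 × 9.81 / 1000 = 7.74009 kN/m³.
The plate makes 51° with the vertical, i.e. θ = 90° − 51° = 39° to the horizontal. Measuring y along the incline from the free-surface line, vertical depth h = y·sinθ with sinθ = 0.629320.
The centroid is at the centre, 1.16 m below the top of the plate, so y_c = 3.09 + 1.16 = 4.25 m and h_c = 4.25 × 0.629320 = 2.67461 m.
A = π(1.16)² = 4.22733 m².
Resultant F = γ·h_c·A = 7.74009 × 2.67461 × 4.22733 = 87.513 kN.
I_c = πr⁴/4 = π × 1.16⁴/4 = 1.42207 m⁴.
Centre of pressure: y_p = y_c + I_c/(y_c·A) = 4.25 + 1.42207/(4.25 × 4.22733) = 4.25 + 0.0791527 = 4.32915 m along the plane.
The resultant acts 1.16 + 0.0791527 = 1.23915 m (along the plate) below the hinge at the top edge, so the moment about the hinge is M = F × 1.23915 = 87.513 × 1.23915 = 108.442 kN·m.

M ≈ 108.4 kN·m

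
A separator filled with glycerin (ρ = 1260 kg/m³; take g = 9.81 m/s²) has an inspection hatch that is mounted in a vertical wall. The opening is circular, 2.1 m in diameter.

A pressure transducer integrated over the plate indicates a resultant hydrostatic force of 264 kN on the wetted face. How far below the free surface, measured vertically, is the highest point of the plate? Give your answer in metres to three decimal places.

d_top ≈ 5.116 m

γ = ρg = 1260 × 9.81 / 1000 = 12.3606 kN/m³.
A = π(1.05)² = 3.46361 m².
From F = γ·h_c·A, the centroid depth is h_c = 264/(12.3606 × 3.46361) = 6.16645 m.
The centroid is at the centre, 1.05 m below the top of the plate, so the highest point sits at h_top = 6.16645 − 1.05 = 5.11645 m below the surface.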